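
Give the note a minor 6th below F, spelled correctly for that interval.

A sixth below F lands on the letter A.
A minor sixth spans 8 semitones, so F moves to pitch class 9. On the letter A that is A.

A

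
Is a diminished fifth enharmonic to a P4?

No

A diminished fifth spans 6 semitones; a perfect fourth spans 5.
The spans differ, so they are not enharmonic equivalents.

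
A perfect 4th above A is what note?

A fourth above A lands on the letter D.
A perfect fourth spans 5 semitones, so A moves to pitch class 2. On the letter D that is D.

D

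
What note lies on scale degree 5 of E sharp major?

Degree 5 takes the letter 4 steps above E, which is B.
In major, degree 5 sits 7 semitones above the tonic. E# + 7 semitones is pitch class 0, spelled on B as B#.

B#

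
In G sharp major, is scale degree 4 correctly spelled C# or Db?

C#

Each scale degree takes a distinct letter name. Degree 4 of a scale on G must use the letter C.
C# and Db are enharmonically the same pitch, but only C# uses the letter C, so it is the correct spelling here.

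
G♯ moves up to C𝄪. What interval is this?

The letter names run G→C, a span of 3 letter steps, so the interval is some kind of fourth.
G# to C## is 6 semitones. A perfect fourth is 5, so 6 makes it augmented.

augmented fourth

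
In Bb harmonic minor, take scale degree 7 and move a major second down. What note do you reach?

G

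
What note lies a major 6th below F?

Ab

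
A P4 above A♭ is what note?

Db

A up a perfect fourth is D, so the target letter is D.
From Ab, a perfect fourth is 5 semitones up: Db.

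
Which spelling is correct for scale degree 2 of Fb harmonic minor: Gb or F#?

Gb

Each scale degree takes a distinct letter name. Degree 2 of a scale on F must use the letter G.
Gb and F# are enharmonically the same pitch, but only Gb uses the letter G, so it is the correct spelling here.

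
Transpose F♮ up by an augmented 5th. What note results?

F up a perfect fifth is C, so the target letter is C.
From F, an augmented fifth is 8 semitones up: C#.

C#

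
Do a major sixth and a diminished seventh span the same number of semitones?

Yes

A major sixth spans 9 semitones; a diminished seventh spans 9.
They are enharmonically equivalent.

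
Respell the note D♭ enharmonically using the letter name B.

B##

Db is pitch class 1. The letter B alone is pitch class 11.
To reach pitch class 1 from B requires an offset of +2 semitones, i.e. double sharp: B##.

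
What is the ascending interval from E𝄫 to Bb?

Counting letters E–F–G–A–B gives a fifth.
Ebb→Bb = 8 semitones, 1 wider than the perfect fifth (7), so augmented.

augmented fifth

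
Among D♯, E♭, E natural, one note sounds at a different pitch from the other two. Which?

E

In 12-tone equal temperament, enharmonic equivalents share a pitch class. D# is pitch class 3; Eb is pitch class 3; E is pitch class 4.
D# and Eb share pitch class 3, while E is pitch class 4.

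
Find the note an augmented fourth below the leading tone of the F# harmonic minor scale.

B

The leading tone of F# harmonic minor is E#.
An augmented fourth (6 semitones) below E# lands on the letter B, giving B.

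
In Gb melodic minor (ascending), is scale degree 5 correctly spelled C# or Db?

Db

Each scale degree takes a distinct letter name. Degree 5 of a scale on G must use the letter D.
Db and C# are enharmonically the same pitch, but only Db uses the letter D, so it is the correct spelling here.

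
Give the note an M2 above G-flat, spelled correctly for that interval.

A second above G lands on the letter A.
A major second spans 2 semitones, so Gb moves to pitch class 8. On the letter A that is Ab.

Ab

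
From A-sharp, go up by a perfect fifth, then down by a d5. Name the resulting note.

A##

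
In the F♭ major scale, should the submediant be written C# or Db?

Each scale degree takes a distinct letter name. Degree 6 of a scale on F must use the letter D.
Db and C# are enharmonically the same pitch, but only Db uses the letter D, so it is the correct spelling here.

Db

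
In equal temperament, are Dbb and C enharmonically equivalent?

Dbb is pitch class 0; C is pitch class 0.
All spellings map to pitch class 0, so they are enharmonically equivalent.

Yes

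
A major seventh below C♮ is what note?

A seventh below C lands on the letter D.
A major seventh spans 11 semitones, so C moves to pitch class 1. On the letter D that is Db.

Db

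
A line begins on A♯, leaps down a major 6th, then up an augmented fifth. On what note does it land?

G##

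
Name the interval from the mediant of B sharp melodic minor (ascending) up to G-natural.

diminished fourth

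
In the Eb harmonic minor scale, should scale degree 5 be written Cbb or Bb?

Bb

Each scale degree takes a distinct letter name. Degree 5 of a scale on E must use the letter B.
Bb and Cbb are enharmonically the same pitch, but only Bb uses the letter B, so it is the correct spelling here.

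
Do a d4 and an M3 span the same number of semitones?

Yes

A diminished fourth spans 4 semitones; a major third spans 4.
They are enharmonically equivalent.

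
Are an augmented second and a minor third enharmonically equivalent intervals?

An augmented second spans 3 semitones; a minor third spans 3.
They are enharmonically equivalent.

Yes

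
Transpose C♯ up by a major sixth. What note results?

A#

C up a major sixth is A, so the target letter is A.
From C#, a major sixth is 9 semitones up: A#.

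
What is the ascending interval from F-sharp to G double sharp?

Counting letters F–G gives a second.
F#→G## = 3 semitones, 1 wider than the major second (2), so augmented.

augmented second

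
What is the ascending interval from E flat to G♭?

Counting letters E–F–G gives a third.
Eb→Gb = 3 semitones, 1 narrower than the major third (4), so minor.

minor third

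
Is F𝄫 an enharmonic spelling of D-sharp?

Fbb = pitch class 3 and D# = pitch class 3 — the same pitch class, so they are enharmonic equivalents.

Yes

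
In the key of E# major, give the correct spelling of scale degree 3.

Degree 3 takes the letter 2 steps above E, which is G.
In major, degree 3 sits 4 semitones above the tonic. E# + 4 semitones is pitch class 9, spelled on G as G##.

G##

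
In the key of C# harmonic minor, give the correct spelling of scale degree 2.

D#

Degree 2 takes the letter 1 step above C, which is D.
In harmonic minor, degree 2 sits 2 semitones above the tonic. C# + 2 semitones is pitch class 3, spelled on D as D#.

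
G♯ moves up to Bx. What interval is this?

The letter names run G→B, a span of 2 letter steps, so the interval is some kind of third.
G# to B## is 5 semitones. A major third is 4, so 5 makes it augmented.

augmented third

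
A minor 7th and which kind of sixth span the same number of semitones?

A minor seventh spans 10 semitones.
A sixth spanning 10 semitones is augmented (the major sixth is 9).

augmented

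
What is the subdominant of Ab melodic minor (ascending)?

The Ab melodic minor (ascending) scale runs Ab Bb Cb Db Eb F G.
Degree 4 is Db.

Db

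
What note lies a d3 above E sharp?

G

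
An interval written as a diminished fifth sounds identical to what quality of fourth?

A diminished fifth spans 6 semitones.
A fourth spanning 6 semitones is augmented (the perfect fourth is 5).

augmented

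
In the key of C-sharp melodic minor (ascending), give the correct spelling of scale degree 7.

B#

The C# melodic minor (ascending) scale runs C# D# E F# G# A# B#.
Degree 7 is B#.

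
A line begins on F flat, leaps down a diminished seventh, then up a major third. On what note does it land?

B

A diminished seventh down from Fb is G (letter G, 9 semitones down).
A major third up from G is B (letter B, 4 semitones up).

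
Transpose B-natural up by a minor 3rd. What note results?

B up a major third is D#, so the target letter is D.
From B, a minor third is 3 semitones up: D.

D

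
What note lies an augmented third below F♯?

A third below F lands on the letter D.
An augmented third spans 5 semitones, so F# moves to pitch class 1. On the letter D that is Db.

Db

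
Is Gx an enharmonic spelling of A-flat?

No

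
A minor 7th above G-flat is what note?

G up a major seventh is F#, so the target letter is F.
From Gb, a minor seventh is 10 semitones up: Fb.

Fb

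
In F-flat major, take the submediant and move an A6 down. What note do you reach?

The submediant of Fb major is Db.
An augmented sixth (10 semitones) below Db lands on the letter F, giving Fbb.

Fbb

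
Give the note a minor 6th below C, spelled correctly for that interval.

E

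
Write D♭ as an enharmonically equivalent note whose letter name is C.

Db is pitch class 1. The letter C alone is pitch class 0.
To reach pitch class 1 from C requires an offset of +1 semitone, i.e. sharp: C#.

C#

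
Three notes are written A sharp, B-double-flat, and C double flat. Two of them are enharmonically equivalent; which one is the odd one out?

In 12-tone equal temperament, enharmonic equivalents share a pitch class. A# is pitch class 10; Bbb is pitch class 9; Cbb is pitch class 10.
A# and Cbb share pitch class 10, while Bbb is pitch class 9.

Bbb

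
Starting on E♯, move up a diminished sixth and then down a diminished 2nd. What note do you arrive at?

B#

A diminished sixth up from E# is C (letter C, 7 semitones up).
A diminished second down from C is B# (letter B, 0 semitones down).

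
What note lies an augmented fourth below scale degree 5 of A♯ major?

Scale degree 5 of A# major is E#.
An augmented fourth (6 semitones) below E# lands on the letter B, giving B.

B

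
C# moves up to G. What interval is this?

diminished fifth

The letter names run C→G, a span of 4 letter steps, so the interval is some kind of fifth.
C# to G is 6 semitones. A perfect fifth is 7, so 6 makes it diminished.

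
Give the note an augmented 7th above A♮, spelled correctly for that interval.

G##

A up a major seventh is G#, so the target letter is G.
From A, an augmented seventh is 12 semitones up: G##.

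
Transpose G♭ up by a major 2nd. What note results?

Ab

G up a major second is A, so the target letter is A.
From Gb, a major second is 2 semitones up: Ab.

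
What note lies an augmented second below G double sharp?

F#

A second below G lands on the letter F.
An augmented second spans 3 semitones, so G## moves to pitch class 6. On the letter F that is F#.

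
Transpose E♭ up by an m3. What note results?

A third above E lands on the letter G.
A minor third spans 3 semitones, so Eb moves to pitch class 6. On the letter G that is Gb.

Gb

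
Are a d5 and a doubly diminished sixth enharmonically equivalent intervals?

A diminished fifth spans 6 semitones; a doubly diminished sixth spans 6.
They are enharmonically equivalent.

Yes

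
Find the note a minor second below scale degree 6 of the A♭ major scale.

Scale degree 6 of Ab major is F.
A minor second (1 semitone) below F lands on the letter E, giving E.

E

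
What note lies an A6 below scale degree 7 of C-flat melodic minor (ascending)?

Scale degree 7 of Cb melodic minor (ascending) is Bb.
An augmented sixth (10 semitones) below Bb lands on the letter D, giving Dbb.

Dbb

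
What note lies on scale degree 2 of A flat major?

Degree 2 takes the letter 1 step above A, which is B.
In major, degree 2 sits 2 semitones above the tonic. Ab + 2 semitones is pitch class 10, spelled on B as Bb.

Bb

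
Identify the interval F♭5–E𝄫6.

Counting letters F–G–A–B–C–D–E gives a seventh.
Fb→Ebb = 10 semitones, 1 narrower than the major seventh (11), so minor.

minor seventh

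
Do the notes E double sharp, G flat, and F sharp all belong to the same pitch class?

Yes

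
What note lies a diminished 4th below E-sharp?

B##

E down a perfect fourth is B, so the target letter is B.
From E#, a diminished fourth is 4 semitones down: B##.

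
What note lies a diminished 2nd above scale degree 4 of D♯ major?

Ab

Scale degree 4 of D# major is G#.
A diminished second (0 semitones) above G# lands on the letter A, giving Ab.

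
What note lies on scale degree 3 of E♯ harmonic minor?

G#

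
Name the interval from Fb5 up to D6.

augmented sixth

The letter names run F→D, a span of 5 letter steps, so the interval is some kind of sixth.
Fb to D is 10 semitones. A major sixth is 9, so 10 makes it augmented.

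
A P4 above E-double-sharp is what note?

A##

A fourth above E lands on the letter A.
A perfect fourth spans 5 semitones, so E## moves to pitch class 11. On the letter A that is A##.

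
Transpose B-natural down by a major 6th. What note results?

D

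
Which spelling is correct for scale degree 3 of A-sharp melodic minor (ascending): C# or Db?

C#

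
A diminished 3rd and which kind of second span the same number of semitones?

A diminished third spans 2 semitones.
A second spanning 2 semitones is major (the major second is 2).

major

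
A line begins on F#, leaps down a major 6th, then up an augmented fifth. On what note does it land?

E#

A major sixth down from F# is A (letter A, 9 semitones down).
An augmented fifth up from A is E# (letter E, 8 semitones up).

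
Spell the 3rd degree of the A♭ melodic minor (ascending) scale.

Cb

Degree 3 takes the letter 2 steps above A, which is C.
In melodic minor (ascending), degree 3 sits 3 semitones above the tonic. Ab + 3 semitones is pitch class 11, spelled on C as Cb.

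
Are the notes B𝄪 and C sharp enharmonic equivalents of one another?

Yes

B## = pitch class 1 and C# = pitch class 1 — the same pitch class, so they are enharmonic equivalents.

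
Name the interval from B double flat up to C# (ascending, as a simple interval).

The letter names run B→C, a span of 1 letter step, so the interval is some kind of second.
Bbb to C# is 4 semitones. A major second is 2, so 4 makes it doubly augmented.

doubly augmented second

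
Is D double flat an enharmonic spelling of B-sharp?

Dbb is pitch class 0; B# is pitch class 0.
All spellings map to pitch class 0, so they are enharmonically equivalent.

Yes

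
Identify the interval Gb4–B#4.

doubly augmented third

The letter names run G→B, a span of 2 letter steps, so the interval is some kind of third.
Gb to B# is 6 semitones. A major third is 4, so 6 makes it doubly augmented.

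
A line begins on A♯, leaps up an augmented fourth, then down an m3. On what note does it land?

An augmented fourth up from A# is D## (letter D, 6 semitones up).
A minor third down from D## is B## (letter B, 3 semitones down).

B##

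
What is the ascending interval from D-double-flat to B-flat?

augmented sixth

Counting letters D–E–F–G–A–B gives a sixth.
Dbb→Bb = 10 semitones, 1 wider than the major sixth (9), so augmented.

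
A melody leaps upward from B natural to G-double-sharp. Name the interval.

augmented sixth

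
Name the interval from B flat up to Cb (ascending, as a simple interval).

Counting letters B–C gives a second.
Bb→Cb = 1 semitone, 1 narrower than the major second (2), so minor.

minor second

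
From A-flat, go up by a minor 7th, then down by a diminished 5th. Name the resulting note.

A minor seventh up from Ab is Gb (letter G, 10 semitones up).
A diminished fifth down from Gb is C (letter C, 6 semitones down).

C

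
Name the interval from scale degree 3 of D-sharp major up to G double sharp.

major second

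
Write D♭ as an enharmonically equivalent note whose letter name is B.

Db is pitch class 1. The letter B alone is pitch class 11.
To reach pitch class 1 from B requires an offset of +2 semitones, i.e. double sharp: B##.

B##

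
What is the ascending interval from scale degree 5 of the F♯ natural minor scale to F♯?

perfect fourth

Scale degree 5 of F# natural minor is C#.
C# up to F#: letters C→F make it a fourth; 5 semitones makes it perfect.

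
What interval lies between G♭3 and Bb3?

Counting letters G–A–B gives a third.
Gb→Bb = 4 semitones, exactly the major third.

major third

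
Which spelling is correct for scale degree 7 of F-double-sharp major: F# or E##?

Each scale degree takes a distinct letter name. Degree 7 of a scale on F must use the letter E.
E## and F# are enharmonically the same pitch, but only E## uses the letter E, so it is the correct spelling here.

E##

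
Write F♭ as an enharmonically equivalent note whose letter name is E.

Plain E sits at the same pitch as Fb, so on the letter E the same pitch needs a natural: E.

E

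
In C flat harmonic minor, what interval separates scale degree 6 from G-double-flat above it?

Scale degree 6 of Cb harmonic minor is Abb.
Abb up to Gbb: letters A→G make it a seventh; 10 semitones makes it minor.

minor seventh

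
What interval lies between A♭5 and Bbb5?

minor second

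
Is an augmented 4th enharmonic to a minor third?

An augmented fourth spans 6 semitones; a minor third spans 3.
The spans differ, so they are not enharmonic equivalents.

No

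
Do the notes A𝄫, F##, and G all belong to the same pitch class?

Abb is pitch class 7; F## is pitch class 7; G is pitch class 7.
All spellings map to pitch class 7, so they are enharmonically equivalent.

Yes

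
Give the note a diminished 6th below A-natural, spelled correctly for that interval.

A down a major sixth is C, so the target letter is C.
From A, a diminished sixth is 7 semitones down: C##.

C##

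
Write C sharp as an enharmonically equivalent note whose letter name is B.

B##

Plain B sits 2 semitones below C#, so on the letter B the same pitch needs a double sharp: B##.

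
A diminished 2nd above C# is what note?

Db

A second above C lands on the letter D.
A diminished second spans 0 semitones, so C# moves to pitch class 1. On the letter D that is Db.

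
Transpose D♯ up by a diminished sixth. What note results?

D up a major sixth is B, so the target letter is B.
From D#, a diminished sixth is 7 semitones up: Bb.

Bb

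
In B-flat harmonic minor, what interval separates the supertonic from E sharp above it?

augmented third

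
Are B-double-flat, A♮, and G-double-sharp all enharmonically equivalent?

Bbb is pitch class 9; A is pitch class 9; G## is pitch class 9.
All spellings map to pitch class 9, so they are enharmonically equivalent.

Yes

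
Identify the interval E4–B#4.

Counting letters E–F–G–A–B gives a fifth.
E→B# = 8 semitones, 1 wider than the perfect fifth (7), so augmented.

augmented fifth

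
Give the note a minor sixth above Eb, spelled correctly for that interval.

Cb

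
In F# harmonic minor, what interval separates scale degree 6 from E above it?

major second

Scale degree 6 of F# harmonic minor is D.
D up to E: letters D→E make it a second; 2 semitones makes it major.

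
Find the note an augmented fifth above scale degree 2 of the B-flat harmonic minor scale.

Scale degree 2 of Bb harmonic minor is C.
An augmented fifth (8 semitones) above C lands on the letter G, giving G#.

G#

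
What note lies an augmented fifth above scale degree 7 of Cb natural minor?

Scale degree 7 of Cb natural minor is Bbb.
An augmented fifth (8 semitones) above Bbb lands on the letter F, giving F.

F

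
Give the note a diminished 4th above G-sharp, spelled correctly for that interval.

G up a perfect fourth is C, so the target letter is C.
From G#, a diminished fourth is 4 semitones up: C.

C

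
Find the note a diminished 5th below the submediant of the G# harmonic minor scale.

The submediant of G# harmonic minor is E.
A diminished fifth (6 semitones) below E lands on the letter A, giving A#.

A#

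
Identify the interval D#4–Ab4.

The letter names run D→A, a span of 4 letter steps, so the interval is some kind of fifth.
D# to Ab is 5 semitones. A perfect fifth is 7, so 5 makes it doubly diminished.

doubly diminished fifth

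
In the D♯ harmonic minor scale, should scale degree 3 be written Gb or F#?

F#

Each scale degree takes a distinct letter name. Degree 3 of a scale on D must use the letter F.
F# and Gb are enharmonically the same pitch, but only F# uses the letter F, so it is the correct spelling here.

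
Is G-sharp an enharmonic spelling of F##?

Two spellings are enharmonically equivalent only if they share a pitch class.
Here G# → 8, F## → 7; 7 ≠ 8, so they are not.

No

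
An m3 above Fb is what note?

A third above F lands on the letter A.
A minor third spans 3 semitones, so Fb moves to pitch class 7. On the letter A that is Abb.

Abb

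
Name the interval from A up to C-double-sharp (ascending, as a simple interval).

The letter names run A→C, a span of 2 letter steps, so the interval is some kind of third.
A to C## is 5 semitones. A major third is 4, so 5 makes it augmented.

augmented third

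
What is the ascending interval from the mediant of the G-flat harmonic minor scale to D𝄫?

The mediant of Gb harmonic minor is Bbb.
Bbb up to Dbb: letters B→D make it a third; 3 semitones makes it minor.

minor third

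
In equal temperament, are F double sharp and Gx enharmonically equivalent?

No

Two spellings are enharmonically equivalent only if they share a pitch class.
Here F## → 7, G## → 9; 7 ≠ 9, so they are not.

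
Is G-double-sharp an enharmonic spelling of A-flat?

No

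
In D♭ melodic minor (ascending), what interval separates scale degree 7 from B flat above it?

Scale degree 7 of Db melodic minor (ascending) is C.
C up to Bb: letters C→B make it a seventh; 10 semitones makes it minor.

minor seventh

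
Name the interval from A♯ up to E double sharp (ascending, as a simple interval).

The letter names run A→E, a span of 4 letter steps, so the interval is some kind of fifth.
A# to E## is 8 semitones. A perfect fifth is 7, so 8 makes it augmented.

augmented fifth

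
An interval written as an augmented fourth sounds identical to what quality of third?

doubly augmented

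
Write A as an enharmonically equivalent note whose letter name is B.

Bbb

A is pitch class 9. The letter B alone is pitch class 11.
To reach pitch class 9 from B requires an offset of -2 semitones, i.e. double flat: Bbb.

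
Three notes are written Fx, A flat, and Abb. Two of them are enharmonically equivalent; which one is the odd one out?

Ab

In 12-tone equal temperament, enharmonic equivalents share a pitch class. F## is pitch class 7; Ab is pitch class 8; Abb is pitch class 7.
F## and Abb share pitch class 7, while Ab is pitch class 8.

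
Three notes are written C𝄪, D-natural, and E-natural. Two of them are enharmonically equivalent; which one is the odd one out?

E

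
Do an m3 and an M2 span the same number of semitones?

A minor third spans 3 semitones; a major second spans 2.
The spans differ, so they are not enharmonic equivalents.

No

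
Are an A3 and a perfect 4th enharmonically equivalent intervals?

An augmented third spans 5 semitones; a perfect fourth spans 5.
They are enharmonically equivalent.

Yes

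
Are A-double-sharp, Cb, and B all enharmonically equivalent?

Yes

A## is pitch class 11; Cb is pitch class 11; B is pitch class 11.
All spellings map to pitch class 11, so they are enharmonically equivalent.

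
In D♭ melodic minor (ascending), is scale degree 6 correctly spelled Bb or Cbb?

Bb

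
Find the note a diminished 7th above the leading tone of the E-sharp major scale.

The leading tone of E# major is D##.
A diminished seventh (9 semitones) above D## lands on the letter C, giving C#.

C#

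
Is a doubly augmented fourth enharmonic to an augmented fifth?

No

A doubly augmented fourth spans 7 semitones; an augmented fifth spans 8.
The spans differ, so they are not enharmonic equivalents.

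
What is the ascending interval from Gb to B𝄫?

Counting letters G–A–B gives a third.
Gb→Bbb = 3 semitones, 1 narrower than the major third (4), so minor.

minor third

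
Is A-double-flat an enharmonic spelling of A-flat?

No

Two spellings are enharmonically equivalent only if they share a pitch class.
Here Abb → 7, Ab → 8; 7 ≠ 8, so they are not.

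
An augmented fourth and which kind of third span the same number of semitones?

doubly augmented

An augmented fourth spans 6 semitones.
A third spanning 6 semitones is doubly augmented (the major third is 4).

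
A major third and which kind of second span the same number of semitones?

doubly augmented

A major third spans 4 semitones.
A second spanning 4 semitones is doubly augmented (the major second is 2).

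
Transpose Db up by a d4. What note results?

D up a perfect fourth is G, so the target letter is G.
From Db, a diminished fourth is 4 semitones up: Gbb.

Gbb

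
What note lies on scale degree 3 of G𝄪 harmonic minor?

B#

Degree 3 takes the letter 2 steps above G, which is B.
In harmonic minor, degree 3 sits 3 semitones above the tonic. G## + 3 semitones is pitch class 0, spelled on B as B#.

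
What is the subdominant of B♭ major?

Eb

The Bb major scale runs Bb C D Eb F G A.
Degree 4 is Eb.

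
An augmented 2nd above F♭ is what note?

F up a major second is G, so the target letter is G.
From Fb, an augmented second is 3 semitones up: G.

G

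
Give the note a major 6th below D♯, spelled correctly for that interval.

F#

A sixth below D lands on the letter F.
A major sixth spans 9 semitones, so D# moves to pitch class 6. On the letter F that is F#.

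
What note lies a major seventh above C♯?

B#

C up a major seventh is B, so the target letter is B.
From C#, a major seventh is 11 semitones up: B#.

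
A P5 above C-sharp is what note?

A fifth above C lands on the letter G.
A perfect fifth spans 7 semitones, so C# moves to pitch class 8. On the letter G that is G#.

G#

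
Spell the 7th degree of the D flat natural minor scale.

Cb

The Db natural minor scale runs Db Eb Fb Gb Ab Bbb Cb.
Degree 7 is Cb.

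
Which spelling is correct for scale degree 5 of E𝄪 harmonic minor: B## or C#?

Each scale degree takes a distinct letter name. Degree 5 of a scale on E must use the letter B.
B## and C# are enharmonically the same pitch, but only B## uses the letter B, so it is the correct spelling here.

B##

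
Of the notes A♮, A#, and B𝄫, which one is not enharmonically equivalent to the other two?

A#

In 12-tone equal temperament, enharmonic equivalents share a pitch class. A is pitch class 9; A# is pitch class 10; Bbb is pitch class 9.
A and Bbb share pitch class 9, while A# is pitch class 10.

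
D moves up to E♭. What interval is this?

minor second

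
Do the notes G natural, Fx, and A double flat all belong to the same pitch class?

Yes

G = pitch class 7 and F## = pitch class 7 and Abb = pitch class 7 — the same pitch class, so they are enharmonic equivalents.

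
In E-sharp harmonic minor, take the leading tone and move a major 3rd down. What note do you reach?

B#

The leading tone of E# harmonic minor is D##.
A major third (4 semitones) below D## lands on the letter B, giving B#.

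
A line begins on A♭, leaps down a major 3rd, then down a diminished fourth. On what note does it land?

A major third down from Ab is Fb (letter F, 4 semitones down).
A diminished fourth down from Fb is C (letter C, 4 semitones down).

C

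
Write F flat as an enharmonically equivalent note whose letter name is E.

Plain E sits at the same pitch as Fb, so on the letter E the same pitch needs a natural: E.

E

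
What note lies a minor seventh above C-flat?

Bbb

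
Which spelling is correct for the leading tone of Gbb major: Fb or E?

Fb

Each scale degree takes a distinct letter name. Degree 7 of a scale on G must use the letter F.
Fb and E are enharmonically the same pitch, but only Fb uses the letter F, so it is the correct spelling here.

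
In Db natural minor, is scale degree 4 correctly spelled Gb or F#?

Gb

Each scale degree takes a distinct letter name. Degree 4 of a scale on D must use the letter G.
Gb and F# are enharmonically the same pitch, but only Gb uses the letter G, so it is the correct spelling here.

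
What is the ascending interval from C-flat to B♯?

Counting letters C–D–E–F–G–A–B gives a seventh.
Cb→B# = 13 semitones, 2 wider than the major seventh (11), so doubly augmented.

doubly augmented seventh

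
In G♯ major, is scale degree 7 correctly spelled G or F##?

Each scale degree takes a distinct letter name. Degree 7 of a scale on G must use the letter F.
F## and G are enharmonically the same pitch, but only F## uses the letter F, so it is the correct spelling here.

F##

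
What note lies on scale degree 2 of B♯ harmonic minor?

The B# harmonic minor scale runs B# C## D# E# F## G# A##.
Degree 2 is C##.

C##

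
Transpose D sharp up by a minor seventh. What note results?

A seventh above D lands on the letter C.
A minor seventh spans 10 semitones, so D# moves to pitch class 1. On the letter C that is C#.

C#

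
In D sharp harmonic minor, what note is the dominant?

A#

The D# harmonic minor scale runs D# E# F# G# A# B C##.
Degree 5 is A#.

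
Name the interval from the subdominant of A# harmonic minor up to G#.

perfect fourth

The subdominant of A# harmonic minor is D#.
D# up to G#: letters D→G make it a fourth; 5 semitones makes it perfect.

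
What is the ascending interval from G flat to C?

augmented fourth

The letter names run G→C, a span of 3 letter steps, so the interval is some kind of fourth.
Gb to C is 6 semitones. A perfect fourth is 5, so 6 makes it augmented.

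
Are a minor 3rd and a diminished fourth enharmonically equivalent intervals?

No

A minor third spans 3 semitones; a diminished fourth spans 4.
The spans differ, so they are not enharmonic equivalents.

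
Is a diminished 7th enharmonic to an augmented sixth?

A diminished seventh spans 9 semitones; an augmented sixth spans 10.
The spans differ, so they are not enharmonic equivalents.

No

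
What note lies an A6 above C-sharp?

A sixth above C lands on the letter A.
An augmented sixth spans 10 semitones, so C# moves to pitch class 11. On the letter A that is A##.

A##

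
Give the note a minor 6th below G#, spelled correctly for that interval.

B#

A sixth below G lands on the letter B.
A minor sixth spans 8 semitones, so G# moves to pitch class 0. On the letter B that is B#.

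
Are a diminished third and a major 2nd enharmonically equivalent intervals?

A diminished third spans 2 semitones; a major second spans 2.
They are enharmonically equivalent.

Yes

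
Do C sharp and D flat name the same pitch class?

C# is pitch class 1; Db is pitch class 1.
All spellings map to pitch class 1, so they are enharmonically equivalent.

Yes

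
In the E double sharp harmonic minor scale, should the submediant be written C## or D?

C##

Each scale degree takes a distinct letter name. Degree 6 of a scale on E must use the letter C.
C## and D are enharmonically the same pitch, but only C## uses the letter C, so it is the correct spelling here.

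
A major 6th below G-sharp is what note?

B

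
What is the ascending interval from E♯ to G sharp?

The letter names run E→G, a span of 2 letter steps, so the interval is some kind of third.
E# to G# is 3 semitones. A major third is 4, so 3 makes it minor.

minor third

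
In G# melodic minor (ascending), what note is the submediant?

E#

Degree 6 takes the letter 5 steps above G, which is E.
In melodic minor (ascending), degree 6 sits 9 semitones above the tonic. G# + 9 semitones is pitch class 5, spelled on E as E#.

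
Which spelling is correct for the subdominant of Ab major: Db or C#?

Db

Each scale degree takes a distinct letter name. Degree 4 of a scale on A must use the letter D.
Db and C# are enharmonically the same pitch, but only Db uses the letter D, so it is the correct spelling here.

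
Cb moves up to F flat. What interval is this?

perfect fourth

The letter names run C→F, a span of 3 letter steps, so the interval is some kind of fourth.
Cb to Fb is 5 semitones. A perfect fourth is 5, so 5 makes it perfect.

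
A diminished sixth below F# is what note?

A##

F down a major sixth is Ab, so the target letter is A.
From F#, a diminished sixth is 7 semitones down: A##.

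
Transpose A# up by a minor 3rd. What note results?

C#

A up a major third is C#, so the target letter is C.
From A#, a minor third is 3 semitones up: C#.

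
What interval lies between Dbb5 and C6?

augmented seventh

Counting letters D–E–F–G–A–B–C gives a seventh.
Dbb→C = 12 semitones, 1 wider than the major seventh (11), so augmented.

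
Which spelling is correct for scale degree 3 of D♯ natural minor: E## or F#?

Each scale degree takes a distinct letter name. Degree 3 of a scale on D must use the letter F.
F# and E## are enharmonically the same pitch, but only F# uses the letter F, so it is the correct spelling here.

F#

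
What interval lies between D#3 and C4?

diminished seventh

Counting letters D–E–F–G–A–B–C gives a seventh.
D#→C = 9 semitones, 2 narrower than the major seventh (11), so diminished.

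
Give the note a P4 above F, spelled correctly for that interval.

F up a perfect fourth is Bb, so the target letter is B.
From F, a perfect fourth is 5 semitones up: Bb.

Bb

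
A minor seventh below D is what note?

E

D down a major seventh is Eb, so the target letter is E.
From D, a minor seventh is 10 semitones down: E.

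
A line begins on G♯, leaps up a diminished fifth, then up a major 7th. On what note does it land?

C#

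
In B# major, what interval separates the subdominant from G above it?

diminished third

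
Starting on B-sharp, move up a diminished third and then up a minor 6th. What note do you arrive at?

Bb

A diminished third up from B# is D (letter D, 2 semitones up).
A minor sixth up from D is Bb (letter B, 8 semitones up).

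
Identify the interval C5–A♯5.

augmented sixth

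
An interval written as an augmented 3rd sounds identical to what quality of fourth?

perfect

An augmented third spans 5 semitones.
A fourth spanning 5 semitones is perfect (the perfect fourth is 5).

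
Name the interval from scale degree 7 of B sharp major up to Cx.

Scale degree 7 of B# major is A##.
A## up to C##: letters A→C make it a third; 3 semitones makes it minor.

minor third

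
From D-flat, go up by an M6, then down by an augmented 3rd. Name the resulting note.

A major sixth up from Db is Bb (letter B, 9 semitones up).
An augmented third down from Bb is Gbb (letter G, 5 semitones down).

Gbb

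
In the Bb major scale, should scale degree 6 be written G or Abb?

G

Each scale degree takes a distinct letter name. Degree 6 of a scale on B must use the letter G.
G and Abb are enharmonically the same pitch, but only G uses the letter G, so it is the correct spelling here.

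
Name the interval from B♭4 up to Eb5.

perfect fourth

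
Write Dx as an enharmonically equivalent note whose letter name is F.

Fb

D## is pitch class 4. The letter F alone is pitch class 5.
To reach pitch class 4 from F requires an offset of -1 semitone, i.e. flat: Fb.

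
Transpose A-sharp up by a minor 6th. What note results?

A sixth above A lands on the letter F.
A minor sixth spans 8 semitones, so A# moves to pitch class 6. On the letter F that is F#.

F#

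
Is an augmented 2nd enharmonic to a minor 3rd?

Yes

An augmented second spans 3 semitones; a minor third spans 3.
They are enharmonically equivalent.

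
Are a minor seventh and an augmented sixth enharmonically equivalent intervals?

Yes

A minor seventh spans 10 semitones; an augmented sixth spans 10.
They are enharmonically equivalent.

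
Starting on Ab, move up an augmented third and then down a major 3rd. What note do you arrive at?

An augmented third up from Ab is C# (letter C, 5 semitones up).
A major third down from C# is A (letter A, 4 semitones down).

A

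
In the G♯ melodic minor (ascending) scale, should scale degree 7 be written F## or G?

F##

Each scale degree takes a distinct letter name. Degree 7 of a scale on G must use the letter F.
F## and G are enharmonically the same pitch, but only F## uses the letter F, so it is the correct spelling here.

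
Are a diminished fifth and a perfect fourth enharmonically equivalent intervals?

No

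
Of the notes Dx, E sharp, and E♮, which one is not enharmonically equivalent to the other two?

In 12-tone equal temperament, enharmonic equivalents share a pitch class. D## is pitch class 4; E# is pitch class 5; E is pitch class 4.
D## and E share pitch class 4, while E# is pitch class 5.

E#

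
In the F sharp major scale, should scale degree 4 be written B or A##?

Each scale degree takes a distinct letter name. Degree 4 of a scale on F must use the letter B.
B and A## are enharmonically the same pitch, but only B uses the letter B, so it is the correct spelling here.

B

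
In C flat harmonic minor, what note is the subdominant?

Fb

Degree 4 takes the letter 3 steps above C, which is F.
In harmonic minor, degree 4 sits 5 semitones above the tonic. Cb + 5 semitones is pitch class 4, spelled on F as Fb.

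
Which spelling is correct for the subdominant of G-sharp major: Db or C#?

Each scale degree takes a distinct letter name. Degree 4 of a scale on G must use the letter C.
C# and Db are enharmonically the same pitch, but only C# uses the letter C, so it is the correct spelling here.

C#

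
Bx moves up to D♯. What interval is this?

The letter names run B→D, a span of 2 letter steps, so the interval is some kind of third.
B## to D# is 2 semitones. A major third is 4, so 2 makes it diminished.

diminished third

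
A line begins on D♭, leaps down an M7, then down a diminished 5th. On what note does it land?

Ab

A major seventh down from Db is Ebb (letter E, 11 semitones down).
A diminished fifth down from Ebb is Ab (letter A, 6 semitones down).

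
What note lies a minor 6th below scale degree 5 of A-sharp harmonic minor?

G##

Scale degree 5 of A# harmonic minor is E#.
A minor sixth (8 semitones) below E# lands on the letter G, giving G##.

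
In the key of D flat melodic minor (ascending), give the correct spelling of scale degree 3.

Fb

Degree 3 takes the letter 2 steps above D, which is F.
In melodic minor (ascending), degree 3 sits 3 semitones above the tonic. Db + 3 semitones is pitch class 4, spelled on F as Fb.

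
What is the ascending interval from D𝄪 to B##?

The letter names run D→B, a span of 5 letter steps, so the interval is some kind of sixth.
D## to B## is 9 semitones. A major sixth is 9, so 9 makes it major.

major sixth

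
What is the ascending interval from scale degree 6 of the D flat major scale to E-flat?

Scale degree 6 of Db major is Bb.
Bb up to Eb: letters B→E make it a fourth; 5 semitones makes it perfect.

perfect fourth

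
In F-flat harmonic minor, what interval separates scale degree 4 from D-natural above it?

Scale degree 4 of Fb harmonic minor is Bbb.
Bbb up to D: letters B→D make it a third; 5 semitones makes it augmented.

augmented third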